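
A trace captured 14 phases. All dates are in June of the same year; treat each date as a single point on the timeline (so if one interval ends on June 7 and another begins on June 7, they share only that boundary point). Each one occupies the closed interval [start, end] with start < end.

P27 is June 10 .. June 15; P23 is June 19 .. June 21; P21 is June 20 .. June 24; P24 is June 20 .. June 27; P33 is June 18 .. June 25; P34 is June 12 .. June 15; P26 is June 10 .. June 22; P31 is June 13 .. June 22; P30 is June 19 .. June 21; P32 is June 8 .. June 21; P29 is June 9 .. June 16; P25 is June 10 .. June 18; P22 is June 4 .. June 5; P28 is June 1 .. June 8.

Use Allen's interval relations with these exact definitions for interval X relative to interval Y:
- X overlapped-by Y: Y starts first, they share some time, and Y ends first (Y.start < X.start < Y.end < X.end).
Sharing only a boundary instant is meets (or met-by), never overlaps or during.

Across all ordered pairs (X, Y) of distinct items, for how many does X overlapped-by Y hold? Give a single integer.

22

Checking all 182 ordered pairs for relation 'overlapped-by'; matching pairs in alphabetical order:
(P21, P23): P21 overlapped-by P23 ✓
(P21, P26): P21 overlapped-by P26 ✓
(P21, P30): P21 overlapped-by P30 ✓
(P21, P31): P21 overlapped-by P31 ✓
(P21, P32): P21 overlapped-by P32 ✓
(P24, P23): P24 overlapped-by P23 ✓
(P24, P26): P24 overlapped-by P26 ✓
(P24, P30): P24 overlapped-by P30 ✓
(P24, P31): P24 overlapped-by P31 ✓
(P24, P32): P24 overlapped-by P32 ✓
(P24, P33): P24 overlapped-by P33 ✓
(P25, P29): P25 overlapped-by P29 ✓
(P26, P29): P26 overlapped-by P29 ✓
(P26, P32): P26 overlapped-by P32 ✓
(P31, P25): P31 overlapped-by P25 ✓
(P31, P27): P31 overlapped-by P27 ✓
(P31, P29): P31 overlapped-by P29 ✓
(P31, P32): P31 overlapped-by P32 ✓
(P31, P34): P31 overlapped-by P34 ✓
(P33, P26): P33 overlapped-by P26 ✓
(P33, P31): P33 overlapped-by P31 ✓
(P33, P32): P33 overlapped-by P32 ✓
Count: 22.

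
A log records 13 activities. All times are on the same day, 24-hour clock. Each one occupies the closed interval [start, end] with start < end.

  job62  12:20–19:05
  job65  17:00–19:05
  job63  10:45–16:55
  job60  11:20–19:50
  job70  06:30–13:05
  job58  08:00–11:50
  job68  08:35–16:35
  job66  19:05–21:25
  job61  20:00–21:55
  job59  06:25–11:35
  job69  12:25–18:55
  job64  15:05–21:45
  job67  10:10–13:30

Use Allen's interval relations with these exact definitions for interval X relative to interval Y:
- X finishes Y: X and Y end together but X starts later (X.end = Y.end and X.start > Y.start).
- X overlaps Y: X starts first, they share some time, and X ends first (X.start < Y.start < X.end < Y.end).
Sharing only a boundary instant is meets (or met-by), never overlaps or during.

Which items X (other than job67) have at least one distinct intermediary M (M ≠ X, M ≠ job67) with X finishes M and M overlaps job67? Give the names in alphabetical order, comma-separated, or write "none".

Target job67 = [10:10, 13:30].
Intermediaries M with M overlaps job67: job58, job59, job70.
Via job58 — items with X finishes job58: none.
Via job59 — items with X finishes job59: none.
Via job70 — items with X finishes job70: none.
Union: none.

none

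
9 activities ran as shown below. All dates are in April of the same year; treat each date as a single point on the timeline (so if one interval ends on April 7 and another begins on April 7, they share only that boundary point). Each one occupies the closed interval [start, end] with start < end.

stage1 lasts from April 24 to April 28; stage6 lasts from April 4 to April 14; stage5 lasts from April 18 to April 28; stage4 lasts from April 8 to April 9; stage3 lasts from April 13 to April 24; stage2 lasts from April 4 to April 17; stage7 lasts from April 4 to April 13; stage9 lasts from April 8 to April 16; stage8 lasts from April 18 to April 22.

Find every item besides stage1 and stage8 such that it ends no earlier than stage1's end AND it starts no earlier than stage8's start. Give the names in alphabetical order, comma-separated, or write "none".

stage5

Conditions: its end is no earlier than stage1's end (X.end >= April 28) AND its start is no earlier than stage8's start (X.start >= April 18).
stage2: end April 17 >= April 28? ✗; start April 4 >= April 18? ✗ → no.
stage3: end April 24 >= April 28? ✗; start April 13 >= April 18? ✗ → no.
stage4: end April 9 >= April 28? ✗; start April 8 >= April 18? ✗ → no.
stage5: end April 28 >= April 28? ✓; start April 18 >= April 18? ✓ → yes.
stage6: end April 14 >= April 28? ✗; start April 4 >= April 18? ✗ → no.
stage7: end April 13 >= April 28? ✗; start April 4 >= April 18? ✗ → no.
stage9: end April 16 >= April 28? ✗; start April 8 >= April 18? ✗ → no.
Result: stage5.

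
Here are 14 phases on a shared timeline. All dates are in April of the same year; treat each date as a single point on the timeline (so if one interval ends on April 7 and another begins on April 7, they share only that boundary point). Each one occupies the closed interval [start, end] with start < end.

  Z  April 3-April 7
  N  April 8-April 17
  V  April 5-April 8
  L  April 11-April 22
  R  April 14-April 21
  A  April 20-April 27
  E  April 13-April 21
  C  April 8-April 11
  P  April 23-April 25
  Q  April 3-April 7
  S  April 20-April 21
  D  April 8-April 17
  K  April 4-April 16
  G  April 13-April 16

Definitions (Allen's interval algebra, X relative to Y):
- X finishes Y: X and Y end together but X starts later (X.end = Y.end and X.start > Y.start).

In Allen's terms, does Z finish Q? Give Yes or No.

Z = [April 3, April 7], Q = [April 3, April 7].
Actual relation of Z to Q: equals.
Asked whether 'finishes' holds → No.

No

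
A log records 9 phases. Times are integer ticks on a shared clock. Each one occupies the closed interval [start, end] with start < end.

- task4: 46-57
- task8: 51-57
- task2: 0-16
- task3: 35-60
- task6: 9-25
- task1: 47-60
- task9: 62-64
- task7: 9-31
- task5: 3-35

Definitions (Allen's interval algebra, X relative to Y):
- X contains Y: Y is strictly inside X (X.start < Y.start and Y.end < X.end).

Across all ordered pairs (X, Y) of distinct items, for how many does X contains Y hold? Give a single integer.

5

Checking all 72 ordered pairs for relation 'contains'; matching pairs in alphabetical order:
(task1, task8): task1 contains task8 ✓
(task3, task4): task3 contains task4 ✓
(task3, task8): task3 contains task8 ✓
(task5, task6): task5 contains task6 ✓
(task5, task7): task5 contains task7 ✓
Count: 5.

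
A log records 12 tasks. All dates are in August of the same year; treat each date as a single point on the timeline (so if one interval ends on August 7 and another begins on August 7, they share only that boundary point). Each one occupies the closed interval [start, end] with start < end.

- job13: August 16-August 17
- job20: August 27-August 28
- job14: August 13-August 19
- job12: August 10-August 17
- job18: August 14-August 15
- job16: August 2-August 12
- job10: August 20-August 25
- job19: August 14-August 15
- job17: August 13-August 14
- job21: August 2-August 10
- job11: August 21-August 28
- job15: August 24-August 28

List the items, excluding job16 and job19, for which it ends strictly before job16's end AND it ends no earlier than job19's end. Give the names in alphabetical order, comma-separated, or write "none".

Conditions: its end is strictly before job16's end (X.end < August 12) AND its end is no earlier than job19's end (X.end >= August 15).
job10: end August 25 < August 12? ✗; end August 25 >= August 15? ✓ → no.
job11: end August 28 < August 12? ✗; end August 28 >= August 15? ✓ → no.
job12: end August 17 < August 12? ✗; end August 17 >= August 15? ✓ → no.
job13: end August 17 < August 12? ✗; end August 17 >= August 15? ✓ → no.
job14: end August 19 < August 12? ✗; end August 19 >= August 15? ✓ → no.
job15: end August 28 < August 12? ✗; end August 28 >= August 15? ✓ → no.
job17: end August 14 < August 12? ✗; end August 14 >= August 15? ✗ → no.
job18: end August 15 < August 12? ✗; end August 15 >= August 15? ✓ → no.
job20: end August 28 < August 12? ✗; end August 28 >= August 15? ✓ → no.
job21: end August 10 < August 12? ✓; end August 10 >= August 15? ✗ → no.
Result: none.

none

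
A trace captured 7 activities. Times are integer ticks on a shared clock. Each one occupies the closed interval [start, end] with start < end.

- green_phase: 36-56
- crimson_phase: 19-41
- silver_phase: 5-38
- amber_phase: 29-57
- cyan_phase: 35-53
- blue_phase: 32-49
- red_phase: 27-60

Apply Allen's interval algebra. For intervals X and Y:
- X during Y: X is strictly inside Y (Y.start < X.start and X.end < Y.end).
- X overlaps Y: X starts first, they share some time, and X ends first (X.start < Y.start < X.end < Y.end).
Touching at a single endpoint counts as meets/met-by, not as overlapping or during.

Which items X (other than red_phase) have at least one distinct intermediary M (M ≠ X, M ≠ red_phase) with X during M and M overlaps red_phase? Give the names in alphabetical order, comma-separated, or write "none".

none

Target red_phase = [27, 60].
Intermediaries M with M overlaps red_phase: crimson_phase, silver_phase.
Via crimson_phase — items with X during crimson_phase: none.
Via silver_phase — items with X during silver_phase: none.
Union: none.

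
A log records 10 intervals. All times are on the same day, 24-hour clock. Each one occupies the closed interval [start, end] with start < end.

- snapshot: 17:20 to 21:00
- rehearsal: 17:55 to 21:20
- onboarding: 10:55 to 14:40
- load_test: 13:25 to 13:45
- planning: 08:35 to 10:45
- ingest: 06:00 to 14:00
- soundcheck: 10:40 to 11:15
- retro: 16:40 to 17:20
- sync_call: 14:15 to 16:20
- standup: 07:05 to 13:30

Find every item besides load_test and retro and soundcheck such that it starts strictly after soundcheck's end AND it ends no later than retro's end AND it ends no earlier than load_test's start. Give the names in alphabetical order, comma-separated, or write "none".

Conditions: its start is strictly after soundcheck's end (X.start > 11:15) AND its end is no later than retro's end (X.end <= 17:20) AND its end is no earlier than load_test's start (X.end >= 13:25).
ingest: start 06:00 > 11:15? ✗; end 14:00 <= 17:20? ✓; end 14:00 >= 13:25? ✓ → no.
onboarding: start 10:55 > 11:15? ✗; end 14:40 <= 17:20? ✓; end 14:40 >= 13:25? ✓ → no.
planning: start 08:35 > 11:15? ✗; end 10:45 <= 17:20? ✓; end 10:45 >= 13:25? ✗ → no.
rehearsal: start 17:55 > 11:15? ✓; end 21:20 <= 17:20? ✗; end 21:20 >= 13:25? ✓ → no.
snapshot: start 17:20 > 11:15? ✓; end 21:00 <= 17:20? ✗; end 21:00 >= 13:25? ✓ → no.
standup: start 07:05 > 11:15? ✗; end 13:30 <= 17:20? ✓; end 13:30 >= 13:25? ✓ → no.
sync_call: start 14:15 > 11:15? ✓; end 16:20 <= 17:20? ✓; end 16:20 >= 13:25? ✓ → yes.
Result: sync_call.

sync_call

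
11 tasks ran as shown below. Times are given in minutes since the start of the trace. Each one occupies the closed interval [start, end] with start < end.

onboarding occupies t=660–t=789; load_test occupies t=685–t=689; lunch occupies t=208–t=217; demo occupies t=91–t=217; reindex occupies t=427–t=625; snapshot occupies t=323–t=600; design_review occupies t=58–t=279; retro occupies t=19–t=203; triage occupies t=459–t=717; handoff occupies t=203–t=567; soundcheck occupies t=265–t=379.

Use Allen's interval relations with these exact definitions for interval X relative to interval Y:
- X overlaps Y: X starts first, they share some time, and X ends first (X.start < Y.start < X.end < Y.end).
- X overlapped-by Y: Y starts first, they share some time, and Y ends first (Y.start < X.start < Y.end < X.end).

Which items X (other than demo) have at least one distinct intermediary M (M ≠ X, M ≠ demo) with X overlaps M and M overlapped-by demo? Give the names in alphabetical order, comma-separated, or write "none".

Target demo = [t=91, t=217].
Intermediaries M with M overlapped-by demo: handoff.
Via handoff — items with X overlaps handoff: design_review.
Union: design_review.

design_review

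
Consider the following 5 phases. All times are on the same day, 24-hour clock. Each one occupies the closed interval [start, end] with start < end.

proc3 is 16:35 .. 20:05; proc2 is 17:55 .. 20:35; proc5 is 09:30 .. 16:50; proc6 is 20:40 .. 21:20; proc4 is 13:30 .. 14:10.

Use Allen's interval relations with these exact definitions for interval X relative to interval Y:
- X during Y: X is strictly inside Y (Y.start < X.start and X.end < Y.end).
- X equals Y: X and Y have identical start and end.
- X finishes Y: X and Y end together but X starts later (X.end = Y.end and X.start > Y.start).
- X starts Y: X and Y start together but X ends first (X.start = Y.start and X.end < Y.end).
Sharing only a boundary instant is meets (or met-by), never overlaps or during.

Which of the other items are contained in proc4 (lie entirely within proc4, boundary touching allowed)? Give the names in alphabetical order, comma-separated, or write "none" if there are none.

none

Target proc4 = [13:30, 14:10].
proc2 [17:55, 20:35] → after → no.
proc3 [16:35, 20:05] → after → no.
proc5 [09:30, 16:50] → contains → no.
proc6 [20:40, 21:20] → after → no.
Result: none.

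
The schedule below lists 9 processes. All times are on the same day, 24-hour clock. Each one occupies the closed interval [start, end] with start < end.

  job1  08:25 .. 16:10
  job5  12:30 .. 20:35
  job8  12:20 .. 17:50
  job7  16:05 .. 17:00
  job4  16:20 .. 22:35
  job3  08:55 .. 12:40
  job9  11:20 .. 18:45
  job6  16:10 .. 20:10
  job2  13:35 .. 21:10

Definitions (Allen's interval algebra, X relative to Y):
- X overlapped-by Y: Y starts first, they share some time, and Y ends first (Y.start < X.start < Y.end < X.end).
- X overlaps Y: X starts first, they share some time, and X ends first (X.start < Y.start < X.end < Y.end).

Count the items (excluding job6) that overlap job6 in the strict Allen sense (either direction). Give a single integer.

Target job6 = [16:10, 20:10].
job1 [08:25, 16:10] → meets → no.
job2 [13:35, 21:10] → contains → no.
job3 [08:55, 12:40] → before → no.
job4 [16:20, 22:35] → overlapped-by → counts.
job5 [12:30, 20:35] → contains → no.
job7 [16:05, 17:00] → overlaps → counts.
job8 [12:20, 17:50] → overlaps → counts.
job9 [11:20, 18:45] → overlaps → counts.
Total: 4.

4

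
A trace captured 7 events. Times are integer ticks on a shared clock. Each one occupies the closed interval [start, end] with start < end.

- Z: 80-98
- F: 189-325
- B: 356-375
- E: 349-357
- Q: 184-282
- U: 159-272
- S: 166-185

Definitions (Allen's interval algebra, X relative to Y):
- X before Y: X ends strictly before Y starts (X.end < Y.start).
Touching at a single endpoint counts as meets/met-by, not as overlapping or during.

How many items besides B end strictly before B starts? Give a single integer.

Target B = [356, 375].
E [349, 357] → overlaps → no.
F [189, 325] → before → counts.
Q [184, 282] → before → counts.
S [166, 185] → before → counts.
U [159, 272] → before → counts.
Z [80, 98] → before → counts.
Total: 5.

5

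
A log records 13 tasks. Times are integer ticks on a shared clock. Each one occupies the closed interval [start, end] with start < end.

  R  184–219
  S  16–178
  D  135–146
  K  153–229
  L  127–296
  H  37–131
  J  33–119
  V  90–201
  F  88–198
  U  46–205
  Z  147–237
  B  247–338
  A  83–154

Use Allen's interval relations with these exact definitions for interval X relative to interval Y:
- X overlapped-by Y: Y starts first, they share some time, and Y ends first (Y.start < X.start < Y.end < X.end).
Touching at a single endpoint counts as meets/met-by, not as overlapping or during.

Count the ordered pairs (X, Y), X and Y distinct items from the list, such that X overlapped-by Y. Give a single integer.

35

Checking all 156 ordered pairs for relation 'overlapped-by'; matching pairs in alphabetical order:
(A, H): A overlapped-by H ✓
(A, J): A overlapped-by J ✓
(B, L): B overlapped-by L ✓
(F, A): F overlapped-by A ✓
(F, H): F overlapped-by H ✓
(F, J): F overlapped-by J ✓
(F, S): F overlapped-by S ✓
(H, J): H overlapped-by J ✓
(K, A): K overlapped-by A ✓
(K, F): K overlapped-by F ✓
(K, S): K overlapped-by S ✓
(K, U): K overlapped-by U ✓
(K, V): K overlapped-by V ✓
(L, A): L overlapped-by A ✓
(L, F): L overlapped-by F ✓
(L, H): L overlapped-by H ✓
(L, S): L overlapped-by S ✓
(L, U): L overlapped-by U ✓
(L, V): L overlapped-by V ✓
(R, F): R overlapped-by F ✓
(R, U): R overlapped-by U ✓
(R, V): R overlapped-by V ✓
(U, H): U overlapped-by H ✓
(U, J): U overlapped-by J ✓
... plus 11 further pairs not listed.
Count: 35.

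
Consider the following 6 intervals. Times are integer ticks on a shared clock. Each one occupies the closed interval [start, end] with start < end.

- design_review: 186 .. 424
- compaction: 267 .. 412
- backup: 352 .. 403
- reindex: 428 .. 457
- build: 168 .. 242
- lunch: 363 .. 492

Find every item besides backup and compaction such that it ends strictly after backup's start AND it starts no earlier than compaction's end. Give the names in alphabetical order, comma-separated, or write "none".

reindex

Conditions: its end is strictly after backup's start (X.end > 352) AND its start is no earlier than compaction's end (X.start >= 412).
build: end 242 > 352? ✗; start 168 >= 412? ✗ → no.
design_review: end 424 > 352? ✓; start 186 >= 412? ✗ → no.
lunch: end 492 > 352? ✓; start 363 >= 412? ✗ → no.
reindex: end 457 > 352? ✓; start 428 >= 412? ✓ → yes.
Result: reindex.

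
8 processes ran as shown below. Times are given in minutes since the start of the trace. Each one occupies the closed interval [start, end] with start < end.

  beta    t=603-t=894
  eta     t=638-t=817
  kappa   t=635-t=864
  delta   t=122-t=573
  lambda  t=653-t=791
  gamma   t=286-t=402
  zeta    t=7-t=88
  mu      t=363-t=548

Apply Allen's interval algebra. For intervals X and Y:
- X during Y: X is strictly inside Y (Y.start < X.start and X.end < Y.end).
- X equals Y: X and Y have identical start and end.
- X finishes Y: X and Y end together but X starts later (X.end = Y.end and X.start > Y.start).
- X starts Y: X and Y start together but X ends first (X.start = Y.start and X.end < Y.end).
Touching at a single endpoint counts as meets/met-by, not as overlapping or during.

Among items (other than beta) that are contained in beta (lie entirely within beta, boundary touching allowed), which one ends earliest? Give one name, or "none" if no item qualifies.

lambda

Target beta = [t=603, t=894].
delta [t=122, t=573] → before → excluded.
eta [t=638, t=817] → during → candidate.
gamma [t=286, t=402] → before → excluded.
kappa [t=635, t=864] → during → candidate.
lambda [t=653, t=791] → during → candidate.
mu [t=363, t=548] → before → excluded.
zeta [t=7, t=88] → before → excluded.
Among candidates, earliest end is t=791 → lambda.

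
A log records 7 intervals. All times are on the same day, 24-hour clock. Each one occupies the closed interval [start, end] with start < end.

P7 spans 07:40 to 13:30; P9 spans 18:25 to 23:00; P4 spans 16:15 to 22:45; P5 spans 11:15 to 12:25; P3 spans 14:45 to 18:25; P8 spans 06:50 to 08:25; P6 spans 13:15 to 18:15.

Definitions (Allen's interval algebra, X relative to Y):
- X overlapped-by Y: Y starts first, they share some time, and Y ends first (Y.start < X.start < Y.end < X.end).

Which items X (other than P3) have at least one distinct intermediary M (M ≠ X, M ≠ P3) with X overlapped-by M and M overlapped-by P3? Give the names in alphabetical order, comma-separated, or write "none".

Target P3 = [14:45, 18:25].
Intermediaries M with M overlapped-by P3: P4.
Via P4 — items with X overlapped-by P4: P9.
Union: P9.

P9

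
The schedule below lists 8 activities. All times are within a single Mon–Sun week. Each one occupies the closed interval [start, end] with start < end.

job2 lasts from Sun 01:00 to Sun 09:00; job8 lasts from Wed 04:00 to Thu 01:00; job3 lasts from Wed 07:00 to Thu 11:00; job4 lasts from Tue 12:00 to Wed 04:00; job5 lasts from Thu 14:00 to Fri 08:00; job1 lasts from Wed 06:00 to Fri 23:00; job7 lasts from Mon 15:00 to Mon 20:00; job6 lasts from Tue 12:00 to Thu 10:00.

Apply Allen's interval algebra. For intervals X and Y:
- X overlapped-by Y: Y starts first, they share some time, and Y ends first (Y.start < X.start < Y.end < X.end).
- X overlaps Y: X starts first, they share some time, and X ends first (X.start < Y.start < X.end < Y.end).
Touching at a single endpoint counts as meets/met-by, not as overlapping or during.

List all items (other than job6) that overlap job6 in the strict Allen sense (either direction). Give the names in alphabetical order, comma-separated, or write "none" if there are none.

Target job6 = [Tue 12:00, Thu 10:00].
job1 [Wed 06:00, Fri 23:00] → overlapped-by → yes.
job2 [Sun 01:00, Sun 09:00] → after → no.
job3 [Wed 07:00, Thu 11:00] → overlapped-by → yes.
job4 [Tue 12:00, Wed 04:00] → starts → no.
job5 [Thu 14:00, Fri 08:00] → after → no.
job7 [Mon 15:00, Mon 20:00] → before → no.
job8 [Wed 04:00, Thu 01:00] → during → no.
Result: job1, job3.

job1, job3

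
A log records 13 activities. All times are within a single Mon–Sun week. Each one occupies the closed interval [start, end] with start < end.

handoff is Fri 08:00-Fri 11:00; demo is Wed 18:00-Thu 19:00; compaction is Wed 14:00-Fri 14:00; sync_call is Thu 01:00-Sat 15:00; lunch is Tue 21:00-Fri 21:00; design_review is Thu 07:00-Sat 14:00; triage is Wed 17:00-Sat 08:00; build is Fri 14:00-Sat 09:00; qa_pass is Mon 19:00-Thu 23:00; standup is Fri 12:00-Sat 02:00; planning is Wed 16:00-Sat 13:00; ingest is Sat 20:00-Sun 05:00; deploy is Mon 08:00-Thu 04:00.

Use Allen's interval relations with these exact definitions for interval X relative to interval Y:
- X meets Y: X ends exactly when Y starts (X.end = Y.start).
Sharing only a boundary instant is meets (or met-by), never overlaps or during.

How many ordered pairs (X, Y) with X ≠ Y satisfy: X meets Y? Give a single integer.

1

Checking all 156 ordered pairs for relation 'meets'; matching pairs in alphabetical order:
(compaction, build): compaction meets build ✓
Count: 1.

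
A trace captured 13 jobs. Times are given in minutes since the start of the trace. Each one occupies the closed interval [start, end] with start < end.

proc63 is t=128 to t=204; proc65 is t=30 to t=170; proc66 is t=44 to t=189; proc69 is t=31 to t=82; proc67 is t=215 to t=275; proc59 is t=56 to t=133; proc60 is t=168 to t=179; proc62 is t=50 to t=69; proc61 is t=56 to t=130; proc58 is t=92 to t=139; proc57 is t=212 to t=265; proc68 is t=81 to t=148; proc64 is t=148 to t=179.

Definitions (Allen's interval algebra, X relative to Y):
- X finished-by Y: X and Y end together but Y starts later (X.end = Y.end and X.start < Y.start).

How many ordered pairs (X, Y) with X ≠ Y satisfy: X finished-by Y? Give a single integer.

1

Checking all 156 ordered pairs for relation 'finished-by'; matching pairs in alphabetical order:
(proc64, proc60): proc64 finished-by proc60 ✓
Count: 1.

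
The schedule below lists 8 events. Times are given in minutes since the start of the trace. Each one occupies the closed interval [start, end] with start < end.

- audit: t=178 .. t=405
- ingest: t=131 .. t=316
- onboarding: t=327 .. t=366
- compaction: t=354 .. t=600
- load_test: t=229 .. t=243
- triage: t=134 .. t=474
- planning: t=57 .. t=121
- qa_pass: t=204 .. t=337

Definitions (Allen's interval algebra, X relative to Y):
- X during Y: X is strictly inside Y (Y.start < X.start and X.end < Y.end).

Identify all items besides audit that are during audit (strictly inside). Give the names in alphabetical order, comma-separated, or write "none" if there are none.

Target audit = [t=178, t=405].
compaction [t=354, t=600] → overlapped-by → no.
ingest [t=131, t=316] → overlaps → no.
load_test [t=229, t=243] → during → yes.
onboarding [t=327, t=366] → during → yes.
planning [t=57, t=121] → before → no.
qa_pass [t=204, t=337] → during → yes.
triage [t=134, t=474] → contains → no.
Result: load_test, onboarding, qa_pass.

load_test, onboarding, qa_pass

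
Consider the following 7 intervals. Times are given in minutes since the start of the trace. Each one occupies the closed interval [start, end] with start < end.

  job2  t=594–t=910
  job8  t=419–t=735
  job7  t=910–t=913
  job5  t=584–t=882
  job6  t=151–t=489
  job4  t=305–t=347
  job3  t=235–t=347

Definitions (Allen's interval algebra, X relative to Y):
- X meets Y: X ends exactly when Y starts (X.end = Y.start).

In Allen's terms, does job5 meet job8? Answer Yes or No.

job5 = [t=584, t=882], job8 = [t=419, t=735].
Actual relation of job5 to job8: overlapped-by.
Asked whether 'meets' holds → No.

No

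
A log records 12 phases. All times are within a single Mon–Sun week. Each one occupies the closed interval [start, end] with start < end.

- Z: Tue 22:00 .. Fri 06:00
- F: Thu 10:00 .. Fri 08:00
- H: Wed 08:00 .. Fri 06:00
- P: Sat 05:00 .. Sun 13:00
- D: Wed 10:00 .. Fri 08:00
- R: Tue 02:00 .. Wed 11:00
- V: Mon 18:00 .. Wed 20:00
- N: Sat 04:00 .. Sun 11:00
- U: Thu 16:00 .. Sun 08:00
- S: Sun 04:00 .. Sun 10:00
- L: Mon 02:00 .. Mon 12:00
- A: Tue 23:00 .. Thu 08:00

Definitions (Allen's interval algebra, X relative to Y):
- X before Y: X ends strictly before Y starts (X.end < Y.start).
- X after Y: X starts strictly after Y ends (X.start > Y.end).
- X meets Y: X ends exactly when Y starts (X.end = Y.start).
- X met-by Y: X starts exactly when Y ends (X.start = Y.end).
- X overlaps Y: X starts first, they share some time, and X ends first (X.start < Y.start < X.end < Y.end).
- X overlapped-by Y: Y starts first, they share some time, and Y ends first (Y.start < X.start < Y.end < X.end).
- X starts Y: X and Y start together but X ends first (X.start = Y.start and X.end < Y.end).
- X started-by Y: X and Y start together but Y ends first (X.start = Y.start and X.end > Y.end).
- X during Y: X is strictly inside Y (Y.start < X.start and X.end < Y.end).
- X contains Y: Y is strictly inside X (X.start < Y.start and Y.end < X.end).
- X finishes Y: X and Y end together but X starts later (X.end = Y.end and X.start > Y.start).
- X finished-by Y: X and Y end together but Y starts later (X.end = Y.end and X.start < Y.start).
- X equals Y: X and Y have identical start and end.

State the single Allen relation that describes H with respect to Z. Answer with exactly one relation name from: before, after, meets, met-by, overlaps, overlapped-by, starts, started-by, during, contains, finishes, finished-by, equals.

H = [Wed 08:00, Fri 06:00]; Z = [Tue 22:00, Fri 06:00].
Compare endpoints: H.start > Z.start, H.start < Z.end, H.end > Z.start, H.end = Z.end.
That pattern is 'finishes'.

finishes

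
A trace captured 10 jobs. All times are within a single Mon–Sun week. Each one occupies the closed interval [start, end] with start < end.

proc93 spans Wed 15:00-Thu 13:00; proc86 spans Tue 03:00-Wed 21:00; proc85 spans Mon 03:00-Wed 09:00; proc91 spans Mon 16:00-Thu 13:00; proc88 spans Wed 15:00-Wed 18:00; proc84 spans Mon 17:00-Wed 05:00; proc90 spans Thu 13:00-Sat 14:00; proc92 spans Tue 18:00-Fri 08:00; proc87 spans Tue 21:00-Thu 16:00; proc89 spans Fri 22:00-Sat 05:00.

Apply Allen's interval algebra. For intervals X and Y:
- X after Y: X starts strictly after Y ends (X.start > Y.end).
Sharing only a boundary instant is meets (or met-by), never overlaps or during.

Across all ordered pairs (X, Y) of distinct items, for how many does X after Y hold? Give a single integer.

Checking all 90 ordered pairs for relation 'after'; matching pairs in alphabetical order:
(proc88, proc84): proc88 after proc84 ✓
(proc88, proc85): proc88 after proc85 ✓
(proc89, proc84): proc89 after proc84 ✓
(proc89, proc85): proc89 after proc85 ✓
(proc89, proc86): proc89 after proc86 ✓
(proc89, proc87): proc89 after proc87 ✓
(proc89, proc88): proc89 after proc88 ✓
(proc89, proc91): proc89 after proc91 ✓
(proc89, proc92): proc89 after proc92 ✓
(proc89, proc93): proc89 after proc93 ✓
(proc90, proc84): proc90 after proc84 ✓
(proc90, proc85): proc90 after proc85 ✓
(proc90, proc86): proc90 after proc86 ✓
(proc90, proc88): proc90 after proc88 ✓
(proc93, proc84): proc93 after proc84 ✓
(proc93, proc85): proc93 after proc85 ✓
Count: 16.

16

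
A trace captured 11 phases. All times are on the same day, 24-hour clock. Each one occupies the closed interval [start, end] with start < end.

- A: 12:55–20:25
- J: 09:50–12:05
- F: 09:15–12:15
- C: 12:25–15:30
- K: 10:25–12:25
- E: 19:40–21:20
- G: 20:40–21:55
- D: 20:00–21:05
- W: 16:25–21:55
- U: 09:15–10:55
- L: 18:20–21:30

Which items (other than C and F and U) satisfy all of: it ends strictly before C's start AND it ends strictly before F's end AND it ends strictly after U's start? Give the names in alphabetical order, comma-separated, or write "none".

Conditions: its end is strictly before C's start (X.end < 12:25) AND its end is strictly before F's end (X.end < 12:15) AND its end is strictly after U's start (X.end > 09:15).
A: end 20:25 < 12:25? ✗; end 20:25 < 12:15? ✗; end 20:25 > 09:15? ✓ → no.
D: end 21:05 < 12:25? ✗; end 21:05 < 12:15? ✗; end 21:05 > 09:15? ✓ → no.
E: end 21:20 < 12:25? ✗; end 21:20 < 12:15? ✗; end 21:20 > 09:15? ✓ → no.
G: end 21:55 < 12:25? ✗; end 21:55 < 12:15? ✗; end 21:55 > 09:15? ✓ → no.
J: end 12:05 < 12:25? ✓; end 12:05 < 12:15? ✓; end 12:05 > 09:15? ✓ → yes.
K: end 12:25 < 12:25? ✗; end 12:25 < 12:15? ✗; end 12:25 > 09:15? ✓ → no.
L: end 21:30 < 12:25? ✗; end 21:30 < 12:15? ✗; end 21:30 > 09:15? ✓ → no.
W: end 21:55 < 12:25? ✗; end 21:55 < 12:15? ✗; end 21:55 > 09:15? ✓ → no.
Result: J.

J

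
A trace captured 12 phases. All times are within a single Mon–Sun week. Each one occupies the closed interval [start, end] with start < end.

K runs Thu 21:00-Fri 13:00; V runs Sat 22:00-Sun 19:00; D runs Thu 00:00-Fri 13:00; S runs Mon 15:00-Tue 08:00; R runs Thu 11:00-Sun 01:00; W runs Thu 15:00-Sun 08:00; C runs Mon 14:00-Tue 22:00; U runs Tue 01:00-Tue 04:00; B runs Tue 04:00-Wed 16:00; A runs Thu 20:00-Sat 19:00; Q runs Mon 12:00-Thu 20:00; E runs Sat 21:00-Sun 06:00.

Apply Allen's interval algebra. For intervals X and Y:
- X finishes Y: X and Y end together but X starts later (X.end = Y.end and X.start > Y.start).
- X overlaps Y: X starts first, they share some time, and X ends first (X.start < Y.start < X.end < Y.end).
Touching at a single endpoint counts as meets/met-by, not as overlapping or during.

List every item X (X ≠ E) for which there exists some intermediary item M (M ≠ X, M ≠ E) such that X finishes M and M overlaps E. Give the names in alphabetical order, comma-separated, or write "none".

none

Target E = [Sat 21:00, Sun 06:00].
Intermediaries M with M overlaps E: R.
Via R — items with X finishes R: none.
Union: none.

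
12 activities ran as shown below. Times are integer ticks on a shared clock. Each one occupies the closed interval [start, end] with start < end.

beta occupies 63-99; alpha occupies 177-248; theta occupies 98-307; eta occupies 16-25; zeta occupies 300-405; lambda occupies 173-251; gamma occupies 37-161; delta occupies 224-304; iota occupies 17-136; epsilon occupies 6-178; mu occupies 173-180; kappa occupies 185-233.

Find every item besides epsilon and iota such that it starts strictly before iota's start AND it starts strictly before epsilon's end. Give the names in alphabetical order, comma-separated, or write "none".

eta

Conditions: its start is strictly before iota's start (X.start < 17) AND its start is strictly before epsilon's end (X.start < 178).
alpha: start 177 < 17? ✗; start 177 < 178? ✓ → no.
beta: start 63 < 17? ✗; start 63 < 178? ✓ → no.
delta: start 224 < 17? ✗; start 224 < 178? ✗ → no.
eta: start 16 < 17? ✓; start 16 < 178? ✓ → yes.
gamma: start 37 < 17? ✗; start 37 < 178? ✓ → no.
kappa: start 185 < 17? ✗; start 185 < 178? ✗ → no.
lambda: start 173 < 17? ✗; start 173 < 178? ✓ → no.
mu: start 173 < 17? ✗; start 173 < 178? ✓ → no.
theta: start 98 < 17? ✗; start 98 < 178? ✓ → no.
zeta: start 300 < 17? ✗; start 300 < 178? ✗ → no.
Result: eta.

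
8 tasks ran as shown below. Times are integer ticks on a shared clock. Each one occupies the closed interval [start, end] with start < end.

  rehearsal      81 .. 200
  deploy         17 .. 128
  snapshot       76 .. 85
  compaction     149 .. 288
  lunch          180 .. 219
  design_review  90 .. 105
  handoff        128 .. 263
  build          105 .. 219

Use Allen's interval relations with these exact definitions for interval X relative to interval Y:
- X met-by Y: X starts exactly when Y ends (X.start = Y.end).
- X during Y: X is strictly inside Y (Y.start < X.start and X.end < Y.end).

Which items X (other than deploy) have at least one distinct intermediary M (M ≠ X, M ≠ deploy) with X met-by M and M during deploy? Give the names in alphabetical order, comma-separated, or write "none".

build

Target deploy = [17, 128].
Intermediaries M with M during deploy: design_review, snapshot.
Via design_review — items with X met-by design_review: build.
Via snapshot — items with X met-by snapshot: none.
Union: build.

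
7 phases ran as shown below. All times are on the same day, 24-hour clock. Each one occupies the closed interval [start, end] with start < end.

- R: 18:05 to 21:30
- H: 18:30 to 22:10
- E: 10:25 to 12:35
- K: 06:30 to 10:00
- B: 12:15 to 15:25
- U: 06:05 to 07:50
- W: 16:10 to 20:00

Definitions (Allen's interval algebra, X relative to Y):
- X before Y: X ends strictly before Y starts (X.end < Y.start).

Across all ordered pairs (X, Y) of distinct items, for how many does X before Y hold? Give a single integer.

Checking all 42 ordered pairs for relation 'before'; matching pairs in alphabetical order:
(B, H): B before H ✓
(B, R): B before R ✓
(B, W): B before W ✓
(E, H): E before H ✓
(E, R): E before R ✓
(E, W): E before W ✓
(K, B): K before B ✓
(K, E): K before E ✓
(K, H): K before H ✓
(K, R): K before R ✓
(K, W): K before W ✓
(U, B): U before B ✓
(U, E): U before E ✓
(U, H): U before H ✓
(U, R): U before R ✓
(U, W): U before W ✓
Count: 16.

16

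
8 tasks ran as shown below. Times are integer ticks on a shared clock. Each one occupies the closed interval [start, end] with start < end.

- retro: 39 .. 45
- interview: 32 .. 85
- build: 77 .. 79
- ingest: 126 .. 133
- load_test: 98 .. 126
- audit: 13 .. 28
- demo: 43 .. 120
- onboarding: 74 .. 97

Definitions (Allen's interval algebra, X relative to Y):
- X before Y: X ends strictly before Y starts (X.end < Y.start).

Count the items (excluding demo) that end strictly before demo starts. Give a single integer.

Target demo = [43, 120].
audit [13, 28] → before → counts.
build [77, 79] → during → no.
ingest [126, 133] → after → no.
interview [32, 85] → overlaps → no.
load_test [98, 126] → overlapped-by → no.
onboarding [74, 97] → during → no.
retro [39, 45] → overlaps → no.
Total: 1.

1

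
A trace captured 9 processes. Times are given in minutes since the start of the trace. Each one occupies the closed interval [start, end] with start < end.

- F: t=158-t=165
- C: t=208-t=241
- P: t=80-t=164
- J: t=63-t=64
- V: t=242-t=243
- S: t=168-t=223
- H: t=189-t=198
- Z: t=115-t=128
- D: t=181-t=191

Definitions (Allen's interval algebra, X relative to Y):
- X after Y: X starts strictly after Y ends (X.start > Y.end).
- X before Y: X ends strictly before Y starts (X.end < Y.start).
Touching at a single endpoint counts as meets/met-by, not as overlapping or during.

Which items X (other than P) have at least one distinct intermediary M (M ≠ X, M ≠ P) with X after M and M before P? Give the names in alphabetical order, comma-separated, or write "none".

Target P = [t=80, t=164].
Intermediaries M with M before P: J.
Via J — items with X after J: C, D, F, H, S, V, Z.
Union: C, D, F, H, S, V, Z.

C, D, F, H, S, V, Z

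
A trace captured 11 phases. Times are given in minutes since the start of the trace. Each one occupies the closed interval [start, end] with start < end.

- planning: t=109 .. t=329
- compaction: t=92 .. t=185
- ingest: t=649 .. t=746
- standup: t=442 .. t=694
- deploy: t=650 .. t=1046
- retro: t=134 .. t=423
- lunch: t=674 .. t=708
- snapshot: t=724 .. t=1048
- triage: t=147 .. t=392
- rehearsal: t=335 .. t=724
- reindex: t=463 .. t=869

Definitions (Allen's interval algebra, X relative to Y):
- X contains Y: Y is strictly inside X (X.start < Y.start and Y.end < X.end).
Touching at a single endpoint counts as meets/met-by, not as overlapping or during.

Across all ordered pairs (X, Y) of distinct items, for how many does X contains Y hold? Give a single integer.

Checking all 110 ordered pairs for relation 'contains'; matching pairs in alphabetical order:
(deploy, lunch): deploy contains lunch ✓
(ingest, lunch): ingest contains lunch ✓
(rehearsal, lunch): rehearsal contains lunch ✓
(rehearsal, standup): rehearsal contains standup ✓
(reindex, ingest): reindex contains ingest ✓
(reindex, lunch): reindex contains lunch ✓
(retro, triage): retro contains triage ✓
Count: 7.

7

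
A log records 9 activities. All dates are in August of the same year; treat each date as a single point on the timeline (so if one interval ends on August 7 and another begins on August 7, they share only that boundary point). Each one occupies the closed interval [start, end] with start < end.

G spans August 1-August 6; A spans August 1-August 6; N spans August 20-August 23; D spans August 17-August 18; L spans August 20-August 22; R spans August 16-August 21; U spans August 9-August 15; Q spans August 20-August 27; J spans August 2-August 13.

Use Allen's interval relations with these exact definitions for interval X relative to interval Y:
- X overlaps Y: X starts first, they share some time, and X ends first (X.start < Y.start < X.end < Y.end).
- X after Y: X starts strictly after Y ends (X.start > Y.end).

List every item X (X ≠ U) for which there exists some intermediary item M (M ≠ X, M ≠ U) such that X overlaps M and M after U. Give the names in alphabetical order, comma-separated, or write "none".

R

Target U = [August 9, August 15].
Intermediaries M with M after U: D, L, N, Q, R.
Via D — items with X overlaps D: none.
Via L — items with X overlaps L: R.
Via N — items with X overlaps N: R.
Via Q — items with X overlaps Q: R.
Via R — items with X overlaps R: none.
Union: R.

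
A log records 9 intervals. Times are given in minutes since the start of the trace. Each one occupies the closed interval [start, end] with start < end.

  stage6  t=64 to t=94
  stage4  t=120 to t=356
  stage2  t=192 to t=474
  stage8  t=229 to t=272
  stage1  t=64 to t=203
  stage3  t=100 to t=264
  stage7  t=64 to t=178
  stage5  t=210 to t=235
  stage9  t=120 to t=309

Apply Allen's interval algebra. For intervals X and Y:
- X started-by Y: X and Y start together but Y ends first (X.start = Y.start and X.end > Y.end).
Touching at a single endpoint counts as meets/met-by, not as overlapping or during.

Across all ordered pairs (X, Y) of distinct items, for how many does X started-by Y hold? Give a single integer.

Checking all 72 ordered pairs for relation 'started-by'; matching pairs in alphabetical order:
(stage1, stage6): stage1 started-by stage6 ✓
(stage1, stage7): stage1 started-by stage7 ✓
(stage4, stage9): stage4 started-by stage9 ✓
(stage7, stage6): stage7 started-by stage6 ✓
Count: 4.

4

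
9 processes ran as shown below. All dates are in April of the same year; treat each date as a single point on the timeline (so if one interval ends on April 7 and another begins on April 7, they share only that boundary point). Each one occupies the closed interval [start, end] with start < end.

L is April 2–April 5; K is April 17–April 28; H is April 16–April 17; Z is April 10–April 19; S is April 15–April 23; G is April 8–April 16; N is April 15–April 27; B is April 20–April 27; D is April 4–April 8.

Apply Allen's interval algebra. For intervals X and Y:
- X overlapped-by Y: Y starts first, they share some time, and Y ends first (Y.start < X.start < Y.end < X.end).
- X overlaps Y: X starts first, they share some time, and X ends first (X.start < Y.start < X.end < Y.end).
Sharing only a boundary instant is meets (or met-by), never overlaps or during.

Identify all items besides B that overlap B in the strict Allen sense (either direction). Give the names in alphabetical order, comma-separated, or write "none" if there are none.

S

Target B = [April 20, April 27].
D [April 4, April 8] → before → no.
G [April 8, April 16] → before → no.
H [April 16, April 17] → before → no.
K [April 17, April 28] → contains → no.
L [April 2, April 5] → before → no.
N [April 15, April 27] → finished-by → no.
S [April 15, April 23] → overlaps → yes.
Z [April 10, April 19] → before → no.
Result: S.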